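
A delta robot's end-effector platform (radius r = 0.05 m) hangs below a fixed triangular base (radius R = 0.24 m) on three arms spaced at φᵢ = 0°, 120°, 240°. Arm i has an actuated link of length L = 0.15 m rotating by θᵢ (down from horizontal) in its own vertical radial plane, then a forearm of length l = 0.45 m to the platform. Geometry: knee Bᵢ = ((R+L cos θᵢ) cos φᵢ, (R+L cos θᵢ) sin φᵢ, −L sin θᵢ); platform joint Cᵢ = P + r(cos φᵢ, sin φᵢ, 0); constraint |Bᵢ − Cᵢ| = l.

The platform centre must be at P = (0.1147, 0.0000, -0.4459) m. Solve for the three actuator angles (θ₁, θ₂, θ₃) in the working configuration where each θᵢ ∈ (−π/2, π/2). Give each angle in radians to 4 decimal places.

φ1=0.0° → target in arm frame (0.1147, 0.0000)
  A=0.0753, B=-0.4459, C=(l²−L²−A²−y'²−z²)/(2L)=-0.0817
  θ1 = atan2(B,A) + arccos(C/0.4522) = 0.3489
arm 2 (φ=120.0°): x'=-0.0573, y'=-0.0993
  A=0.2473, B=-0.4459, C=(l²−L²−A²−y'²−z²)/(2L)=-0.2996
  θ2 = atan2(B,A) + arccos(C/0.5099) = 1.1345
arm 3 (φ=240.0°): x'=-0.0574, y'=0.0993
  A=0.2474, B=-0.4459, C=(l²−L²−A²−y'²−z²)/(2L)=-0.2996
  θ3 = atan2(B,A) + arccos(C/0.5099) = 1.1345

θ₁ = 0.3489, θ₂ = 1.1345, θ₃ = 1.1345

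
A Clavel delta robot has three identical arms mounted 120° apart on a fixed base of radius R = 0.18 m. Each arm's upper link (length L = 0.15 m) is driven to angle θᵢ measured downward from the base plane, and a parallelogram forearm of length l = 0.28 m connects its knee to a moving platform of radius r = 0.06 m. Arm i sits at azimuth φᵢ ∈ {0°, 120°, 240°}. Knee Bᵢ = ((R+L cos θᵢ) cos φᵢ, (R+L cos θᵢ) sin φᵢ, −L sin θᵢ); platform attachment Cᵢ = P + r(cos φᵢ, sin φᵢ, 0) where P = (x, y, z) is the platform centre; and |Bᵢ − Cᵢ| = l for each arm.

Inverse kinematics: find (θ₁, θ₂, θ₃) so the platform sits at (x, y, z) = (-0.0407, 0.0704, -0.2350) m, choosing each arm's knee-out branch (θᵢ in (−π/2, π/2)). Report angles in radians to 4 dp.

θ₁ = 0.9600, θ₂ = 0.1746, θ₃ = 0.9596

φ1=0.0° → target in arm frame (-0.0407, 0.0704)
  A=0.1607, B=-0.2350, C=(l²−L²−A²−y'²−z²)/(2L)=-0.1004
  √(A²+B²)=0.2847;  θ1 = -0.9710+1.9310 ≈ 0.9600
φ2=120.0° → target in arm frame (0.0813, 0.0000)
  A cos θ + B sin θ = C:  0.0387·cos θ + -0.2350·sin θ = -0.0027
  θ2 = atan2(B,A) + arccos(C/0.2382) = 0.1746
φ3=240.0° → target in arm frame (-0.0406, -0.0704)
  A=0.1606, B=-0.2350, C=(l²−L²−A²−y'²−z²)/(2L)=-0.1003
  γ=atan2(-0.2350,0.1606)=-0.9712;  ψ=arccos(-0.3523)=1.9308;  θ3=γ+ψ≈0.9596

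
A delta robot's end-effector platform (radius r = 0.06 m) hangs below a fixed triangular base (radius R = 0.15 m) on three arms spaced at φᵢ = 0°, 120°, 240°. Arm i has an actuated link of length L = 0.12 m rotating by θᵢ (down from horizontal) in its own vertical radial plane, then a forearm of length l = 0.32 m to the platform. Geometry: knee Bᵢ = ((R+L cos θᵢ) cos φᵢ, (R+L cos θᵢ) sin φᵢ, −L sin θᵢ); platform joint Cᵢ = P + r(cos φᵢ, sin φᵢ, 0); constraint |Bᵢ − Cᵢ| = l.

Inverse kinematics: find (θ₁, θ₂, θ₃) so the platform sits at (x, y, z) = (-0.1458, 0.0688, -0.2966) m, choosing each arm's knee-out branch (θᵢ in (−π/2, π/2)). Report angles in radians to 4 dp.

φ1=0.0° → target in arm frame (-0.1458, 0.0688)
  e−x'=0.2358;  (l²−L²−(e−x')²−y'²−z²)/2L = -0.2513
  γ=atan2(-0.2966,0.2358)=-0.8991;  ψ=arccos(-0.6632)=2.2958;  θ1=γ+ψ≈1.3967
φ2=120.0° → target in arm frame (0.1325, 0.0919)
  e−x'=-0.0425;  (l²−L²−(e−x')²−y'²−z²)/2L = -0.0426
  θ2 = atan2(B,A) + arccos(C/0.2996) = 0.0003
rotate P by −φ3: (0.0133, -0.1607, -0.2966)
  e−x'=0.0767;  (l²−L²−(e−x')²−y'²−z²)/2L = -0.1319
  θ3 = atan2(B,A) + arccos(C/0.3064) = 0.6982

θ₁ = 1.3967, θ₂ = 0.0003, θ₃ = 0.6982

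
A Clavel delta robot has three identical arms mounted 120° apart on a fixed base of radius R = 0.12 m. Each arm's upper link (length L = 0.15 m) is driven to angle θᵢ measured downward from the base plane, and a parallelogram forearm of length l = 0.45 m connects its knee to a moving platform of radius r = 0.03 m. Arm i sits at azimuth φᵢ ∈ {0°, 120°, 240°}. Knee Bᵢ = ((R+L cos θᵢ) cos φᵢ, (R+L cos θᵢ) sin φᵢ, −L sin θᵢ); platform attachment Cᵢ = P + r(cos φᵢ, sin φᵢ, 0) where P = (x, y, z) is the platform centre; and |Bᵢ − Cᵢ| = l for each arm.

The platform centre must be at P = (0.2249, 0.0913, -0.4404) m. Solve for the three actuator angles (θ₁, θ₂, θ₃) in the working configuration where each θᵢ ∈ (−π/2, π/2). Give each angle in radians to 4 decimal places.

arm 1 (φ=0.0°): x'=0.2249, y'=0.0913
  A=-0.1349, B=-0.4404, C=(l²−L²−A²−y'²−z²)/(2L)=-0.1350
  γ=atan2(-0.4404,-0.1349)=-1.8680;  ψ=arccos(-0.2930)=1.8682;  θ1=γ+ψ≈0.0001
arm 2 (φ=120.0°): x'=-0.0334, y'=-0.2404
  e−x'=0.1234;  (l²−L²−(e−x')²−y'²−z²)/2L = -0.2899
  √(A²+B²)=0.4574;  θ2 = -1.2976+2.2574 ≈ 0.9598
arm 3 (φ=240.0°): x'=-0.1915, y'=0.1491
  e−x'=0.2815;  (l²−L²−(e−x')²−y'²−z²)/2L = -0.3848
  √(A²+B²)=0.5227;  θ3 = -1.0020+2.3982 ≈ 1.3962

θ₁ = 0.0001, θ₂ = 0.9598, θ₃ = 1.3962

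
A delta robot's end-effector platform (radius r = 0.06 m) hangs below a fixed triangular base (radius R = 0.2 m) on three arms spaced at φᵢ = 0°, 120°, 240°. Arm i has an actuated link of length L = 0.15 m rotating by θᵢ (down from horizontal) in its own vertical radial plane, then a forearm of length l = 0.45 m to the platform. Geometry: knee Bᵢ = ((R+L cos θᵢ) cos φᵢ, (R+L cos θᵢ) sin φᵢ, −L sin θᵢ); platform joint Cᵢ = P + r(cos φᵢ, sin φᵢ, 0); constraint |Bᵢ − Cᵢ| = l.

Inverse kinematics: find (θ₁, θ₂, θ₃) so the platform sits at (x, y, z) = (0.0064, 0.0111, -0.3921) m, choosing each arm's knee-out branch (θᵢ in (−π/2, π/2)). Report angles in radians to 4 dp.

φ1=0.0° → target in arm frame (0.0064, 0.0111)
  A cos θ + B sin θ = C:  0.1336·cos θ + -0.3921·sin θ = 0.0276
  γ=atan2(-0.3921,0.1336)=-1.2424;  ψ=arccos(0.0667)=1.5041;  θ1=γ+ψ≈0.2617
rotate P by −φ2: (0.0064, -0.0111, -0.3921)
  e−x'=0.1336;  (l²−L²−(e−x')²−y'²−z²)/2L = 0.0276
  √(A²+B²)=0.4142;  θ2 = -1.2424+1.5040 ≈ 0.2616
φ3=240.0° → target in arm frame (-0.0128, 0.0000)
  A=0.1528, B=-0.3921, C=(l²−L²−A²−y'²−z²)/(2L)=0.0097
  γ=atan2(-0.3921,0.1528)=-1.1992;  ψ=arccos(0.0230)=1.5478;  θ3=γ+ψ≈0.3486

θ₁ = 0.2617, θ₂ = 0.2616, θ₃ = 0.3486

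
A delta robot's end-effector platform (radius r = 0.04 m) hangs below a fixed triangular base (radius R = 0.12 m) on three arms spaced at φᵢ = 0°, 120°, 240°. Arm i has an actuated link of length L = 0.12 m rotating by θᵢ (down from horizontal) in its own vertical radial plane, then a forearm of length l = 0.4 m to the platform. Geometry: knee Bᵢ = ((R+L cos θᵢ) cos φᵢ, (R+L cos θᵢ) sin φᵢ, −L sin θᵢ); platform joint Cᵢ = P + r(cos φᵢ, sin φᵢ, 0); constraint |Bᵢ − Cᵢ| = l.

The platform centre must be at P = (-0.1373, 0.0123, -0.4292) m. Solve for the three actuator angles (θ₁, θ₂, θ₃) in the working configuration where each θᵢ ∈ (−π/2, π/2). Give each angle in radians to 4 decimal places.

arm 1 (φ=0.0°): x'=-0.1373, y'=0.0123
  e−x'=0.2173;  (l²−L²−(e−x')²−y'²−z²)/2L = -0.3583
  γ=atan2(-0.4292,0.2173)=-1.1021;  ψ=arccos(-0.7447)=2.4109;  θ1=γ+ψ≈1.3088
arm 2 (φ=120.0°): x'=0.0793, y'=0.1128
  A=0.0007, B=-0.4292, C=(l²−L²−A²−y'²−z²)/(2L)=-0.2139
  θ2 = atan2(B,A) + arccos(C/0.4292) = 0.5232
arm 3 (φ=240.0°): x'=0.0580, y'=-0.1251
  A cos θ + B sin θ = C:  0.0220·cos θ + -0.4292·sin θ = -0.2281
  θ3 = atan2(B,A) + arccos(C/0.4298) = 0.6106

θ₁ = 1.3088, θ₂ = 0.5232, θ₃ = 0.6106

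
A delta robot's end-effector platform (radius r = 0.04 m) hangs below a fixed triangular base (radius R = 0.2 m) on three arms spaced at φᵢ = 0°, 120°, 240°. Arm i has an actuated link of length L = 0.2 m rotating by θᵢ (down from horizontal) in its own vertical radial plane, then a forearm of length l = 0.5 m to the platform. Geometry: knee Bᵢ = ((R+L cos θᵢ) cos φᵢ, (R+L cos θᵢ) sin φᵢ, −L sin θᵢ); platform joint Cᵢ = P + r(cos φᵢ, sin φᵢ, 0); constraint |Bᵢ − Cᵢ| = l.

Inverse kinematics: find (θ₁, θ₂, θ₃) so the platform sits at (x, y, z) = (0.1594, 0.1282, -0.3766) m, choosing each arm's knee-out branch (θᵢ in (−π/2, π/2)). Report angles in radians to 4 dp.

φ1=0.0° → target in arm frame (0.1594, 0.1282)
  A=0.0006, B=-0.3766, C=(l²−L²−A²−y'²−z²)/(2L)=0.1293
  γ=atan2(-0.3766,0.0006)=-1.5692;  ψ=arccos(0.3434)=1.2202;  θ1=γ+ψ≈-0.3490
rotate P by −φ2: (0.0313, -0.2021, -0.3766)
  A=0.1287, B=-0.3766, C=(l²−L²−A²−y'²−z²)/(2L)=0.0269
  √(A²+B²)=0.3980;  θ2 = -1.2416+1.5032 ≈ 0.2616
φ3=240.0° → target in arm frame (-0.1907, 0.0739)
  e−x'=0.3507;  (l²−L²−(e−x')²−y'²−z²)/2L = -0.1508
  γ=atan2(-0.3766,0.3507)=-0.8210;  ψ=arccos(-0.2929)=1.8681;  θ3=γ+ψ≈1.0471

θ₁ = -0.3490, θ₂ = 0.2616, θ₃ = 1.0471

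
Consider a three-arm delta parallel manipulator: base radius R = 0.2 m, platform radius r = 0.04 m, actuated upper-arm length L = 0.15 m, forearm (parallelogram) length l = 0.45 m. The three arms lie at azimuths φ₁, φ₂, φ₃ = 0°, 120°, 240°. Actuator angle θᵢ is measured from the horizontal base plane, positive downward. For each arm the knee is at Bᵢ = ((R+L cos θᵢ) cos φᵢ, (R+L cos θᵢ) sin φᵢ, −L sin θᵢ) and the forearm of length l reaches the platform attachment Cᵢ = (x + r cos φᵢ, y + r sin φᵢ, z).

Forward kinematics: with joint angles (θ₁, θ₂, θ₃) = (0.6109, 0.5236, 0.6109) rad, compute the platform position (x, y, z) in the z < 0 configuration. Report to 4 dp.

arm 1 at φ=0.0°: e+L cos θ1 = 0.2829;  S1 = (0.2829, 0.0000, -0.0860)
φ2=120.0°: virtual centre (-0.1450, 0.2511, -0.0750), radius l
S3 = (0.2829·cos240.0°, 0.2829·sin240.0°, -0.0860) = (-0.1414, -0.2450, -0.0860)
|S₂|²−|S₁|² = 0.0023;  |S₃|²−|S₁|² = 0.0000
plane₁₂: -0.8556x+0.5021y+0.0221z = 0.0023
det = 0.8453;  x = -0.0013+0.0128z,  y = 0.0023+-0.0222z
quadratic in z: (1.0007)z²+(0.1647)z+(-0.1143)=0, √Δ=0.6963 → z ∈ {-0.4302, 0.2656}; z = -0.4302 (taking z<0)
x = -0.0068, y = 0.0118

(-0.0068, 0.0118, -0.4302)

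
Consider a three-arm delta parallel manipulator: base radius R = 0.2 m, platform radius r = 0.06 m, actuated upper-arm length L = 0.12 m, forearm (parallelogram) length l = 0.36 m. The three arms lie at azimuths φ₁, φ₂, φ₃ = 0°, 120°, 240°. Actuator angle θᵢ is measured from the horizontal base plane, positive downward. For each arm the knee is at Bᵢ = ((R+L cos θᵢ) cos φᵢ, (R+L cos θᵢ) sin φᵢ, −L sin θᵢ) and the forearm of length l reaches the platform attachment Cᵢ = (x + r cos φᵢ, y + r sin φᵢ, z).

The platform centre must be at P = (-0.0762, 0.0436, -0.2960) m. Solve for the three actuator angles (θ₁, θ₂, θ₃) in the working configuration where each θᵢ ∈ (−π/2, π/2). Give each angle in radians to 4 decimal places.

φ1=0.0° → target in arm frame (-0.0762, 0.0436)
  A cos θ + B sin θ = C:  0.2162·cos θ + -0.2960·sin θ = -0.0877
  γ=atan2(-0.2960,0.2162)=-0.9400;  ψ=arccos(-0.2394)=1.8125;  θ1=γ+ψ≈0.8726
rotate P by −φ2: (0.0759, 0.0442, -0.2960)
  A cos θ + B sin θ = C:  0.0641·cos θ + -0.2960·sin θ = 0.0897
  γ=atan2(-0.2960,0.0641)=-1.3574;  ψ=arccos(0.2960)=1.2703;  θ2=γ+ψ≈-0.0871
arm 3 (φ=240.0°): x'=0.0003, y'=-0.0878
  A=0.1397, B=-0.2960, C=(l²−L²−A²−y'²−z²)/(2L)=0.0016
  γ=atan2(-0.2960,0.1397)=-1.1299;  ψ=arccos(0.0047)=1.5661;  θ3=γ+ψ≈0.4361

θ₁ = 0.8726, θ₂ = -0.0871, θ₃ = 0.4361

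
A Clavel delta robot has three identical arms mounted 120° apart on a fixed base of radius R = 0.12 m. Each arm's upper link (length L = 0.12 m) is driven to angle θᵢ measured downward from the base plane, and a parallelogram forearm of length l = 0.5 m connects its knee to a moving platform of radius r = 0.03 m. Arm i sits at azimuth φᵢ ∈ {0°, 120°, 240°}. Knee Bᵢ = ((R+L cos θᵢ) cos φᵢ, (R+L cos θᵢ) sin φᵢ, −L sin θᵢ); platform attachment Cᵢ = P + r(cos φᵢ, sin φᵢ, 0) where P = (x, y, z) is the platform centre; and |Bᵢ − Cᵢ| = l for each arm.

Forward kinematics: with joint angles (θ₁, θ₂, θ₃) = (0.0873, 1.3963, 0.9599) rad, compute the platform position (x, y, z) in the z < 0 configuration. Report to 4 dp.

φ1=0.0°: virtual centre (0.2095, 0.0000, -0.0105), radius l
φ2=120.0°: virtual centre (-0.0554, 0.0960, -0.1182), radius l
φ3=240.0°: virtual centre (-0.0794, -0.1376, -0.0983), radius l
|O₂|²−|O₁|² = -0.0178;  |O₃|²−|O₁|² = -0.0091
linear system: -0.5299x+0.1920y = -0.0178−-0.2154z; -0.5779x+-0.2751y = -0.0091−-0.1757z
Cramer: x(z) = 0.0259-0.3622z;  y(z) = -0.0212+0.1224z
sphere 1 gives Az²+Bz+C=0 with A=1.1462, B=0.1488, C=-0.2157;  B²−4AC=1.0111;  roots -0.5036, 0.3737;  negative root z = -0.5036
x = 0.2083, y = -0.0828

(0.2083, -0.0828, -0.5036)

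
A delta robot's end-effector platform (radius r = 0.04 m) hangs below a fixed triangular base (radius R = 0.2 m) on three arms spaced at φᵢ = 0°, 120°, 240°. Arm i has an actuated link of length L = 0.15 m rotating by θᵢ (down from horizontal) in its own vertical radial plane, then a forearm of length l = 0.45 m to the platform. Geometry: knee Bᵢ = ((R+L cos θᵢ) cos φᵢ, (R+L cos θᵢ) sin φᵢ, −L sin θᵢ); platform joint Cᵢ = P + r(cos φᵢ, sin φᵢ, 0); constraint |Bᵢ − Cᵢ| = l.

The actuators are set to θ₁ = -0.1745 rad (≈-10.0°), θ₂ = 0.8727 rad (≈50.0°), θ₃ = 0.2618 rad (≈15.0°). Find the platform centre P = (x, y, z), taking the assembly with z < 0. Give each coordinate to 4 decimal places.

φ1=0.0°: virtual centre (0.3077, 0.0000, 0.0260), radius l
arm 2 at φ=120.0°: (R−r)+L cos θ2 = 0.2564;  S2 = (-0.1282, 0.2221, -0.1149)
arm 3 at φ=240.0°: (R−r)+L cos θ3 = 0.3049;  S3 = (-0.1524, -0.2640, -0.0388)
eliminate P² terms by subtracting sphere 1 from 2 and 3
[-0.8719 0.4441 -0.2819]·P = -0.0164;  [-0.9203 -0.5281 -0.1297]·P = -0.0009
det = 0.8692;  x = 0.0104+-0.2376z,  y = -0.0165+0.1684z
quadratic in z: (1.0848)z²+(0.0836)z+(-0.1132)=0, √Δ=0.7057 → z ∈ {-0.3638, 0.2867}; z = -0.3638 (taking z<0)
x = 0.0969, y = -0.0777

(0.0969, -0.0777, -0.3638)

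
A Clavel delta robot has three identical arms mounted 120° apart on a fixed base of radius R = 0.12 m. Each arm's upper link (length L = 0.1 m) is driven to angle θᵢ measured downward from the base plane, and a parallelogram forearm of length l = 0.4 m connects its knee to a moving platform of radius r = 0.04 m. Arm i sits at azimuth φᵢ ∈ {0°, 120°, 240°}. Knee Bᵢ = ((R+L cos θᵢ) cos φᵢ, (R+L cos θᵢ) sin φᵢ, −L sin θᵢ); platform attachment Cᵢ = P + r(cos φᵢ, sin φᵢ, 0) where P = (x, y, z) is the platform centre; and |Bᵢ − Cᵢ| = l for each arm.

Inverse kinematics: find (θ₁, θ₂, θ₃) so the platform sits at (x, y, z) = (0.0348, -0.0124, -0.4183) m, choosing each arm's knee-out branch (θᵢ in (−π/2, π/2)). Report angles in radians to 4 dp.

θ₁ = 0.4364, θ₂ = 0.6986, θ₃ = 0.6111

arm 1 (φ=0.0°): x'=0.0348, y'=-0.0124
  e−x'=0.0452;  (l²−L²−(e−x')²−y'²−z²)/2L = -0.1359
  √(A²+B²)=0.4207;  θ1 = -1.4632+1.8996 ≈ 0.4364
arm 2 (φ=120.0°): x'=-0.0281, y'=-0.0239
  A=0.1081, B=-0.4183, C=(l²−L²−A²−y'²−z²)/(2L)=-0.1862
  √(A²+B²)=0.4321;  θ2 = -1.3178+2.0164 ≈ 0.6986
φ3=240.0° → target in arm frame (-0.0067, 0.0363)
  e−x'=0.0867;  (l²−L²−(e−x')²−y'²−z²)/2L = -0.1690
  γ=atan2(-0.4183,0.0867)=-1.3665;  ψ=arccos(-0.3957)=1.9776;  θ3=γ+ψ≈0.6111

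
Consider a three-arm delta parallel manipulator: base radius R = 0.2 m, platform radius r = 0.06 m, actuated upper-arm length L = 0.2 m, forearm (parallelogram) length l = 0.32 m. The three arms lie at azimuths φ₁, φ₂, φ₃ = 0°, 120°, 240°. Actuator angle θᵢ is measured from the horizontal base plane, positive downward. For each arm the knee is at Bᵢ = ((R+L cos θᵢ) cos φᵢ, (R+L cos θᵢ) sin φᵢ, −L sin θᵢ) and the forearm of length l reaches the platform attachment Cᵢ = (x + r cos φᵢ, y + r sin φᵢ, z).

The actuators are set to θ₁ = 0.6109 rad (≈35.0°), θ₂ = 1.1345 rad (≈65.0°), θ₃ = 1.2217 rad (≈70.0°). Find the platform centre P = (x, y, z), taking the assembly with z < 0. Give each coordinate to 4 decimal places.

(0.0896, 0.0142, -0.3520)

φ1=0.0°: virtual centre (0.3038, 0.0000, -0.1147), radius l
φ2=120.0°: virtual centre (-0.1123, 0.1944, -0.1813), radius l
centre 3 = (0.2084·cos240.0°, 0.2084·sin240.0°, -0.1879) = (-0.1042, -0.1805, -0.1879)
eliminate P² terms by subtracting sphere 1 from 2 and 3
plane₁₂: -0.8322x+0.3889y+-0.1331z = -0.0222
det = 0.6177;  x = 0.0298+-0.1699z,  y = 0.0067+-0.0214z
sphere 1 gives Az²+Bz+C=0 with A=1.0293, B=0.3223, C=-0.0141;  B²−4AC=0.1619;  roots -0.3520, 0.0389;  negative root z = -0.3520
x = 0.0896, y = 0.0142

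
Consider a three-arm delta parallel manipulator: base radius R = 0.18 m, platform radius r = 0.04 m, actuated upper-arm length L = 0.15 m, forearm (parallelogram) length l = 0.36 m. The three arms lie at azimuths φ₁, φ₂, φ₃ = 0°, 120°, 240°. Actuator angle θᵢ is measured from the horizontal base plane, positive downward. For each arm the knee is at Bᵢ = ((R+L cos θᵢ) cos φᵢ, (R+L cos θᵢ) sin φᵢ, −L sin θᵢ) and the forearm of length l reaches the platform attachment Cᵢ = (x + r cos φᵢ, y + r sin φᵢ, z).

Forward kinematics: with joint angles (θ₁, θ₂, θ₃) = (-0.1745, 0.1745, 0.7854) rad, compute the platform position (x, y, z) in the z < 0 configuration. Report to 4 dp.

(0.0641, 0.0588, -0.2499)

S1 = (0.2877·cos0.0°, 0.2877·sin0.0°, 0.0260) = (0.2877, 0.0000, 0.0260)
S2 = (0.2877·cos120.0°, 0.2877·sin120.0°, -0.0260) = (-0.1439, 0.2492, -0.0260)
arm 3 at φ=240.0°: (R−r)+L cos θ3 = 0.2461;  S3 = (-0.1230, -0.2131, -0.1061)
|S₂|²−|S₁|² = 0.0000;  |S₃|²−|S₁|² = -0.0117
[-0.8632 0.4983 -0.1042]·P = 0.0000;  [-0.8215 -0.4262 -0.2642]·P = -0.0117
Cramer: x(z) = 0.0075-0.2265z;  y(z) = 0.0130-0.1833z
quadratic in z: (1.0849)z²+(0.0701)z+(-0.0502)=0, √Δ=0.4721 → z ∈ {-0.2499, 0.1852}; z = -0.2499 (taking z<0)
x = 0.0641, y = 0.0588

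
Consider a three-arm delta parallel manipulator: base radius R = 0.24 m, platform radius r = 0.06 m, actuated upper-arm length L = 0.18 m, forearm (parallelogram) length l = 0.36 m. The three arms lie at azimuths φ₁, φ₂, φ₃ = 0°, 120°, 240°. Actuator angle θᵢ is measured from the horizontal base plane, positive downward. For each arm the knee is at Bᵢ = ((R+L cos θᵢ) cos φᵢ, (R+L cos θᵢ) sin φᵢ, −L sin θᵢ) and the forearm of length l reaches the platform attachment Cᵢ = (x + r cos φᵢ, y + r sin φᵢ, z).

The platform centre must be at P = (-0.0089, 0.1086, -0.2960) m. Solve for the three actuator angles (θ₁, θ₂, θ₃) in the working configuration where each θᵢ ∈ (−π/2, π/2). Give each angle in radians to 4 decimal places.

θ₁ = 0.8725, θ₂ = 0.2617, θ₃ = 1.2218

arm 1 (φ=0.0°): x'=-0.0089, y'=0.1086
  A=0.1889, B=-0.2960, C=(l²−L²−A²−y'²−z²)/(2L)=-0.1053
  √(A²+B²)=0.3511;  θ1 = -1.0028+1.8752 ≈ 0.8725
rotate P by −φ2: (0.0985, -0.0466, -0.2960)
  A cos θ + B sin θ = C:  0.0815·cos θ + -0.2960·sin θ = 0.0021
  √(A²+B²)=0.3070;  θ2 = -1.3021+1.5638 ≈ 0.2617
φ3=240.0° → target in arm frame (-0.0896, -0.0620)
  A cos θ + B sin θ = C:  0.2696·cos θ + -0.2960·sin θ = -0.1860
  γ=atan2(-0.2960,0.2696)=-0.8320;  ψ=arccos(-0.4645)=2.0538;  θ3=γ+ψ≈1.2218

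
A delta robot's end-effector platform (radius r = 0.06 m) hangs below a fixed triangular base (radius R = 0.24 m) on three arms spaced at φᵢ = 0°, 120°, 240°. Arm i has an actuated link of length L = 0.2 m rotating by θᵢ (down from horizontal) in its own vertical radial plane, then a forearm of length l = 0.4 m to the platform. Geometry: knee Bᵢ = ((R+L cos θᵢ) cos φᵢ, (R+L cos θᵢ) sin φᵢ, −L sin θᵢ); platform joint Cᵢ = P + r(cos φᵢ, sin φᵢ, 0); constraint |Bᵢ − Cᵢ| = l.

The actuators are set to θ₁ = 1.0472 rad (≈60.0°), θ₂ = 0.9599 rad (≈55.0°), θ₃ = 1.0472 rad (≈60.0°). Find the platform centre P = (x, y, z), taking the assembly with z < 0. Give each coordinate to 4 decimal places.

arm 1 at φ=0.0°: ρ1 = 0.2800;  centre 1 = (0.2800, 0.0000, -0.1732)
arm 2 at φ=120.0°: ρ2 = 0.2947;  centre 2 = (-0.1474, 0.2552, -0.1638)
φ3=240.0°: virtual centre (-0.1400, -0.2425, -0.1732), radius l
eliminate P² terms by subtracting sphere 1 from 2 and 3
plane₁₂: -0.8547x+0.5105y+0.0188z = 0.0053
det = 0.8433;  x = -0.0030+0.0108z,  y = 0.0053+-0.0187z
into |P−centre ₁|² = l²: 1.0005z² + 0.3401z + -0.0499 = 0;  Δ = 0.3152;  z = -0.4506 or 0.1106 → z<0 root = -0.4506
x = -0.0079, y = 0.0137

(-0.0079, 0.0137, -0.4506)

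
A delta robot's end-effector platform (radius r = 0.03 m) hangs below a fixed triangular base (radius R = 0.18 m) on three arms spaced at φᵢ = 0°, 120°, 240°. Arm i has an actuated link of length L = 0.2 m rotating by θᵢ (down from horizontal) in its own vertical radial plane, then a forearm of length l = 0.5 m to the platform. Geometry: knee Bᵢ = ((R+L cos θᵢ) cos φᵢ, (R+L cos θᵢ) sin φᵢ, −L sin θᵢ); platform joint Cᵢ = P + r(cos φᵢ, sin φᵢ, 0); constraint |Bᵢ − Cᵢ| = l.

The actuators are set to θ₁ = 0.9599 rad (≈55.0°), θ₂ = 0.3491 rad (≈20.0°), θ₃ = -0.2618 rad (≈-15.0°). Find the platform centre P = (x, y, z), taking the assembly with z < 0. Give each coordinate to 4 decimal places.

arm 1 at φ=0.0°: ρ1 = 0.2647;  S1 = (0.2647, 0.0000, -0.1638)
arm 2 at φ=120.0°: ρ2 = 0.3379;  S2 = (-0.1690, 0.2927, -0.0684)
arm 3 at φ=240.0°: ρ3 = 0.3432;  S3 = (-0.1716, -0.2972, 0.0518)
eliminate P² terms by subtracting sphere 1 from 2 and 3
linear system: -0.8674x+0.5853y = 0.0220−0.1908z; -0.8726x+-0.5944y = 0.0235−0.4312z
det = 1.0263;  x = -0.0261+0.3564z,  y = -0.0012+0.2021z
sphere 1 gives Az²+Bz+C=0 with A=1.1679, B=0.1198, C=-0.1386;  B²−4AC=0.6616;  roots -0.3995, 0.2969;  negative root z = -0.3995
x = -0.1685, y = -0.0820

(-0.1685, -0.0820, -0.3995)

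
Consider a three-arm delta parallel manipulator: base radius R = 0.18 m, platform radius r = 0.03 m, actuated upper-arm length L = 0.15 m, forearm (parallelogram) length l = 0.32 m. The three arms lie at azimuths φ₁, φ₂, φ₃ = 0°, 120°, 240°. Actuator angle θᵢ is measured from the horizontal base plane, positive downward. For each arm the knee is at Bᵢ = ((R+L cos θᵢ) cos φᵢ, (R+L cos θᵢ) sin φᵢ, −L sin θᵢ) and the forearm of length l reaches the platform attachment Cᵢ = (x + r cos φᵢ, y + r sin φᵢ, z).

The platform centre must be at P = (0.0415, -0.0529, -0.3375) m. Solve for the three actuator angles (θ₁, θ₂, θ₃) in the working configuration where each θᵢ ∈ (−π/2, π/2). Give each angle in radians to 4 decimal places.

arm 1 (φ=0.0°): x'=0.0415, y'=-0.0529
  e−x'=0.1085;  (l²−L²−(e−x')²−y'²−z²)/2L = -0.1619
  θ1 = atan2(B,A) + arccos(C/0.3545) = 0.7854
φ2=120.0° → target in arm frame (-0.0666, -0.0095)
  e−x'=0.2166;  (l²−L²−(e−x')²−y'²−z²)/2L = -0.2700
  γ=atan2(-0.3375,0.2166)=-1.0003;  ψ=arccos(-0.6733)=2.3094;  θ2=γ+ψ≈1.3091
arm 3 (φ=240.0°): x'=0.0251, y'=0.0624
  A=0.1249, B=-0.3375, C=(l²−L²−A²−y'²−z²)/(2L)=-0.1784
  √(A²+B²)=0.3599;  θ3 = -1.2163+2.0893 ≈ 0.8731

θ₁ = 0.7854, θ₂ = 1.3091, θ₃ = 0.8731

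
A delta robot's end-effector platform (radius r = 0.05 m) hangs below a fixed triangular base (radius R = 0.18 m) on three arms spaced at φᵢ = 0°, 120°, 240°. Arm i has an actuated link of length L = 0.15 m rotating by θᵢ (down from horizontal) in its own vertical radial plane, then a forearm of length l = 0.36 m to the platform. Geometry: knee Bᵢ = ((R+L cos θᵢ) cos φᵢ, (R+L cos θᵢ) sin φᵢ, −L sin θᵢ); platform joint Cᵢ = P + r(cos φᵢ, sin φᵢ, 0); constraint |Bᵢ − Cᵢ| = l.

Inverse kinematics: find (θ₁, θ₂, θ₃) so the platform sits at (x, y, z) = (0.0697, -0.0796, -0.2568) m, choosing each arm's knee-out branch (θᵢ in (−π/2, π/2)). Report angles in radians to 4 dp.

φ1=0.0° → target in arm frame (0.0697, -0.0796)
  A=0.0603, B=-0.2568, C=(l²−L²−A²−y'²−z²)/(2L)=0.1039
  √(A²+B²)=0.2638;  θ1 = -1.3402+1.1658 ≈ -0.1744
arm 2 (φ=120.0°): x'=-0.1038, y'=-0.0206
  A cos θ + B sin θ = C:  0.2338·cos θ + -0.2568·sin θ = -0.0464
  γ=atan2(-0.2568,0.2338)=-0.8323;  ψ=arccos(-0.1337)=1.7049;  θ2=γ+ψ≈0.8726
rotate P by −φ3: (0.0341, 0.1002, -0.2568)
  e−x'=0.0959;  (l²−L²−(e−x')²−y'²−z²)/2L = 0.0731
  θ3 = atan2(B,A) + arccos(C/0.2741) = 0.0876

θ₁ = -0.1744, θ₂ = 0.8726, θ₃ = 0.0876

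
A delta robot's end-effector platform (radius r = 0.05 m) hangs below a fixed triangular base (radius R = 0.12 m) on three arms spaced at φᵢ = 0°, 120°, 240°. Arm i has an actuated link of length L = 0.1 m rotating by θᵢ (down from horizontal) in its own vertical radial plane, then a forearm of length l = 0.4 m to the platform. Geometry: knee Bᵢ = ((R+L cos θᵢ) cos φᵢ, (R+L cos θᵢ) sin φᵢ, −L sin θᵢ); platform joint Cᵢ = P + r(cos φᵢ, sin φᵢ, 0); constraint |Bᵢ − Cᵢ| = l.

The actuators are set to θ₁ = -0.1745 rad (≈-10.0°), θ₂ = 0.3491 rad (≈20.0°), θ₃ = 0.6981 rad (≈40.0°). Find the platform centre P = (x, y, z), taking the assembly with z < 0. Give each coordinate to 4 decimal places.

(0.1067, 0.0499, -0.3747)

φ1=0.0°: virtual centre (0.1685, 0.0000, 0.0174), radius l
φ2=120.0°: virtual centre (-0.0820, 0.1420, -0.0342), radius l
arm 3 at φ=240.0°: (R−r)+L cos θ3 = 0.1466;  O3 = (-0.0733, -0.1270, -0.0643)
|O₂|²−|O₁|² = -0.0006;  |O₃|²−|O₁|² = -0.0031
[-0.5009 0.2840 -0.1031]·P = -0.0006;  [-0.4836 -0.2539 -0.1633]·P = -0.0031
det = 0.2645;  x = 0.0039+-0.2743z,  y = 0.0046+-0.1207z
quadratic in z: (1.0898)z²+(0.0544)z+(-0.1326)=0, √Δ=0.7622 → z ∈ {-0.3747, 0.3247}; z = -0.3747 (taking z<0)
x = 0.1067, y = 0.0499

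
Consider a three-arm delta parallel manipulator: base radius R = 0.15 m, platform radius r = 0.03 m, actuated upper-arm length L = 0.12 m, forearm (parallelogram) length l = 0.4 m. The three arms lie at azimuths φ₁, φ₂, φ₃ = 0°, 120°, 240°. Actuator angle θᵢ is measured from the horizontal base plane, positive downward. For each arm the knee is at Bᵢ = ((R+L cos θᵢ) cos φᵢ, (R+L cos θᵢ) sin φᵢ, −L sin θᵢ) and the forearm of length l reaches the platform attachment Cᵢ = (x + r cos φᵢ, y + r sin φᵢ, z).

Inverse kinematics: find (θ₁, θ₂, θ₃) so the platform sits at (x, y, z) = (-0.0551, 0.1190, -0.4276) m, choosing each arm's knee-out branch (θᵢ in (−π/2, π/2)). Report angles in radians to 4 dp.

φ1=0.0° → target in arm frame (-0.0551, 0.1190)
  A cos θ + B sin θ = C:  0.1751·cos θ + -0.4276·sin θ = -0.3419
  √(A²+B²)=0.4621;  θ1 = -1.1821+2.4039 ≈ 1.2217
rotate P by −φ2: (0.1306, -0.0118, -0.4276)
  A cos θ + B sin θ = C:  -0.0106·cos θ + -0.4276·sin θ = -0.1562
  θ2 = atan2(B,A) + arccos(C/0.4277) = 0.3491
rotate P by −φ3: (-0.0755, -0.1072, -0.4276)
  A=0.1955, B=-0.4276, C=(l²−L²−A²−y'²−z²)/(2L)=-0.3623
  √(A²+B²)=0.4702;  θ3 = -1.1420+2.4506 ≈ 1.3087

θ₁ = 1.2217, θ₂ = 0.3491, θ₃ = 1.3087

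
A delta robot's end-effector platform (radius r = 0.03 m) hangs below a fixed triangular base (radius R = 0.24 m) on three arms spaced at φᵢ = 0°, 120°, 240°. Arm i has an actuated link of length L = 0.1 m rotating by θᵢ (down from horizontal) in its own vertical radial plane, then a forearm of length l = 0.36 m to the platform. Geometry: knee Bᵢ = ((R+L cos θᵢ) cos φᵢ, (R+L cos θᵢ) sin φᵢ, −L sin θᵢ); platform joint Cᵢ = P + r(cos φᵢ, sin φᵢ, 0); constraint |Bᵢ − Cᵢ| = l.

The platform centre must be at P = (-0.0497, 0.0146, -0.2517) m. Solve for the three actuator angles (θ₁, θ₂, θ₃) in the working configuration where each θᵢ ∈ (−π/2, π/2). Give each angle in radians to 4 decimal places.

θ₁ = 0.9594, θ₂ = 0.1750, θ₃ = 0.4361

arm 1 (φ=0.0°): x'=-0.0497, y'=0.0146
  A=0.2597, B=-0.2517, C=(l²−L²−A²−y'²−z²)/(2L)=-0.0571
  γ=atan2(-0.2517,0.2597)=-0.7698;  ψ=arccos(-0.1577)=1.7292;  θ1=γ+ψ≈0.9594
arm 2 (φ=120.0°): x'=0.0375, y'=0.0357
  e−x'=0.1725;  (l²−L²−(e−x')²−y'²−z²)/2L = 0.1261
  √(A²+B²)=0.3051;  θ2 = -0.9700+1.1449 ≈ 0.1750
rotate P by −φ3: (0.0122, -0.0503, -0.2517)
  e−x'=0.1978;  (l²−L²−(e−x')²−y'²−z²)/2L = 0.0730
  √(A²+B²)=0.3201;  θ3 = -0.9048+1.3409 ≈ 0.4361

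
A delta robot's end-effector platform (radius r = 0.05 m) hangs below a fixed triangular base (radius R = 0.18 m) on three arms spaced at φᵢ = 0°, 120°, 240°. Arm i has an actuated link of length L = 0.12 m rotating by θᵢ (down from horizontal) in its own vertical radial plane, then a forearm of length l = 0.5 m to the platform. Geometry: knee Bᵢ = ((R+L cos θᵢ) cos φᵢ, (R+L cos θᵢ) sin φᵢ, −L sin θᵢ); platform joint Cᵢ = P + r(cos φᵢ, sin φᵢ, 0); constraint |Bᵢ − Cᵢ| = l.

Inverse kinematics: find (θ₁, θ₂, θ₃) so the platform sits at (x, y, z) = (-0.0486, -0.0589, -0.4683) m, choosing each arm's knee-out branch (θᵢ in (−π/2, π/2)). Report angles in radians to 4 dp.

φ1=0.0° → target in arm frame (-0.0486, -0.0589)
  e−x'=0.1786;  (l²−L²−(e−x')²−y'²−z²)/2L = -0.0795
  θ1 = atan2(B,A) + arccos(C/0.5012) = 0.5236
rotate P by −φ2: (-0.0267, 0.0715, -0.4683)
  e−x'=0.1567;  (l²−L²−(e−x')²−y'²−z²)/2L = -0.0558
  √(A²+B²)=0.4938;  θ2 = -1.2479+1.6839 ≈ 0.4361
arm 3 (φ=240.0°): x'=0.0753, y'=-0.0126
  A=0.0547, B=-0.4683, C=(l²−L²−A²−y'²−z²)/(2L)=0.0548
  γ=atan2(-0.4683,0.0547)=-1.4545;  ψ=arccos(0.1162)=1.4544;  θ3=γ+ψ≈-0.0002

θ₁ = 0.5236, θ₂ = 0.4361, θ₃ = -0.0002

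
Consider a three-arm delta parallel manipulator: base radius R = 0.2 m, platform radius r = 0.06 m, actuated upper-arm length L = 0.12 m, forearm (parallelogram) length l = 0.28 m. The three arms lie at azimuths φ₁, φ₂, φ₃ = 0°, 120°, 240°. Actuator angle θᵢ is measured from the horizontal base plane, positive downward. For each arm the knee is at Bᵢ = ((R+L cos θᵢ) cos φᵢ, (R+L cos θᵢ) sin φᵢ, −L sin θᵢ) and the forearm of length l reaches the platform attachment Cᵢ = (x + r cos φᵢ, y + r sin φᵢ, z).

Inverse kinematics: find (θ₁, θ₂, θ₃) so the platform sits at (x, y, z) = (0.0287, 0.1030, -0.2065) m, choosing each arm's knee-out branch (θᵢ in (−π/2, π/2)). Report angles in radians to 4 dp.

θ₁ = 0.5235, θ₂ = 0.0867, θ₃ = 1.3964

φ1=0.0° → target in arm frame (0.0287, 0.1030)
  A cos θ + B sin θ = C:  0.1113·cos θ + -0.2065·sin θ = -0.0068
  θ1 = atan2(B,A) + arccos(C/0.2346) = 0.5235
arm 2 (φ=120.0°): x'=0.0749, y'=-0.0764
  A=0.0651, B=-0.2065, C=(l²−L²−A²−y'²−z²)/(2L)=0.0470
  √(A²+B²)=0.2165;  θ2 = -1.2652+1.3519 ≈ 0.0867
φ3=240.0° → target in arm frame (-0.1036, -0.0266)
  A cos θ + B sin θ = C:  0.2436·cos θ + -0.2065·sin θ = -0.1611
  γ=atan2(-0.2065,0.2436)=-0.7033;  ψ=arccos(-0.5046)=2.0997;  θ3=γ+ψ≈1.3964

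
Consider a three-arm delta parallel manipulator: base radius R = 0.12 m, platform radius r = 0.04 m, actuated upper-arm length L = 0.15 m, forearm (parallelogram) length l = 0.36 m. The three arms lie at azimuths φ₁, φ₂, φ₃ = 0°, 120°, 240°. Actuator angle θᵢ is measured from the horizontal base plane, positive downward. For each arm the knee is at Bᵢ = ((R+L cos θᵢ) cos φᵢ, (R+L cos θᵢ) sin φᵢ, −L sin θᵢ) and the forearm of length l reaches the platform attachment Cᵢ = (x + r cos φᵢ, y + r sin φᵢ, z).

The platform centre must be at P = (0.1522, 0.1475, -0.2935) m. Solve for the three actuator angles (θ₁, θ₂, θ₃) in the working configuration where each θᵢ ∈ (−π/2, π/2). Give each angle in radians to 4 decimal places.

θ₁ = -0.1749, θ₂ = 0.3489, θ₃ = 1.3087

φ1=0.0° → target in arm frame (0.1522, 0.1475)
  e−x'=-0.0722;  (l²−L²−(e−x')²−y'²−z²)/2L = -0.0200
  γ=atan2(-0.2935,-0.0722)=-1.8120;  ψ=arccos(-0.0663)=1.6371;  θ1=γ+ψ≈-0.1749
rotate P by −φ2: (0.0516, -0.2056, -0.2935)
  A cos θ + B sin θ = C:  0.0284·cos θ + -0.2935·sin θ = -0.0737
  θ2 = atan2(B,A) + arccos(C/0.2949) = 0.3489
φ3=240.0° → target in arm frame (-0.2038, 0.0581)
  A cos θ + B sin θ = C:  0.2838·cos θ + -0.2935·sin θ = -0.2099
  √(A²+B²)=0.4083;  θ3 = -0.8021+2.1108 ≈ 1.3087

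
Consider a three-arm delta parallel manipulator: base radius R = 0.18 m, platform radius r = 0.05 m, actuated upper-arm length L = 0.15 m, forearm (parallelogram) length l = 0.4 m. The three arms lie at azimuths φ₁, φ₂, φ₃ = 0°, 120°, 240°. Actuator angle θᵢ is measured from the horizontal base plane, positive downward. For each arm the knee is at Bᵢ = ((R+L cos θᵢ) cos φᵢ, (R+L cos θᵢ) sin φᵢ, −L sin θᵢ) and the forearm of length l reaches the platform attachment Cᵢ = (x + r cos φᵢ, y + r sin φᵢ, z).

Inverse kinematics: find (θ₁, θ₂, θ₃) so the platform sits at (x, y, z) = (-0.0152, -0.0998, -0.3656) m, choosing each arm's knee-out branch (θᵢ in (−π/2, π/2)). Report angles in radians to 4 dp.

θ₁ = 0.6107, θ₂ = 0.8727, θ₃ = 0.0872

rotate P by −φ1: (-0.0152, -0.0998, -0.3656)
  A cos θ + B sin θ = C:  0.1452·cos θ + -0.3656·sin θ = -0.0907
  γ=atan2(-0.3656,0.1452)=-1.1927;  ψ=arccos(-0.2305)=1.8034;  θ1=γ+ψ≈0.6107
rotate P by −φ2: (-0.0788, 0.0631, -0.3656)
  A cos θ + B sin θ = C:  0.2088·cos θ + -0.3656·sin θ = -0.1458
  θ2 = atan2(B,A) + arccos(C/0.4210) = 0.8727
arm 3 (φ=240.0°): x'=0.0940, y'=0.0367
  A=0.0360, B=-0.3656, C=(l²−L²−A²−y'²−z²)/(2L)=0.0040
  √(A²+B²)=0.3674;  θ3 = -1.4727+1.5600 ≈ 0.0872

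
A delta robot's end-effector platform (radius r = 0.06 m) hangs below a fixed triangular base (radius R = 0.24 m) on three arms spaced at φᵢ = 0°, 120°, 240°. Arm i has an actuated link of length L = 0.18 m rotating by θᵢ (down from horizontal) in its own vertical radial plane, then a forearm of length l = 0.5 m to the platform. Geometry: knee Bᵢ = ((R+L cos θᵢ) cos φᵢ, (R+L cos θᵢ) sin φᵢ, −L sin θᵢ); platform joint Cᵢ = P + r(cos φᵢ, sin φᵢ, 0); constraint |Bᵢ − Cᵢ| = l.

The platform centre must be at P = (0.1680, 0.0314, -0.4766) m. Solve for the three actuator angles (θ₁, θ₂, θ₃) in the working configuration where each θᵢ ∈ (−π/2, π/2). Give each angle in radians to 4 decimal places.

θ₁ = 0.0874, θ₂ = 0.9597, θ₃ = 1.1344

arm 1 (φ=0.0°): x'=0.1680, y'=0.0314
  e−x'=0.0120;  (l²−L²−(e−x')²−y'²−z²)/2L = -0.0297
  γ=atan2(-0.4766,0.0120)=-1.5456;  ψ=arccos(-0.0622)=1.6330;  θ1=γ+ψ≈0.0874
rotate P by −φ2: (-0.0568, -0.1612, -0.4766)
  A=0.2368, B=-0.4766, C=(l²−L²−A²−y'²−z²)/(2L)=-0.2545
  θ2 = atan2(B,A) + arccos(C/0.5322) = 0.9597
φ3=240.0° → target in arm frame (-0.1112, 0.1298)
  e−x'=0.2912;  (l²−L²−(e−x')²−y'²−z²)/2L = -0.3089
  θ3 = atan2(B,A) + arccos(C/0.5585) = 1.1344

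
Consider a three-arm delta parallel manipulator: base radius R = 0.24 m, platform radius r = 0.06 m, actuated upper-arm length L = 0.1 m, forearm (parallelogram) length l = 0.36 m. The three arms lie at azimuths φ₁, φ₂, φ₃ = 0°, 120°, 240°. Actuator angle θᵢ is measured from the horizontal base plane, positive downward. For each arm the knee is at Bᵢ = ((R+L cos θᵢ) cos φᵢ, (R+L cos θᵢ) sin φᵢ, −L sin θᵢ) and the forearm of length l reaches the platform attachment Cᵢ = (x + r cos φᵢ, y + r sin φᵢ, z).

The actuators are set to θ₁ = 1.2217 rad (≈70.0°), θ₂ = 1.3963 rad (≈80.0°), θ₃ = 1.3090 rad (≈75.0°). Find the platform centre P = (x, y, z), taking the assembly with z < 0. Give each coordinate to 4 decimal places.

φ1=0.0°: virtual centre (0.2142, 0.0000, -0.0940), radius l
O2 = (0.1974·cos120.0°, 0.1974·sin120.0°, -0.0985) = (-0.0987, 0.1709, -0.0985)
φ3=240.0°: virtual centre (-0.1029, -0.1783, -0.0966), radius l
eliminate P² terms by subtracting sphere 1 from 2 and 3
linear system: -0.6258x+0.3418y = -0.0061−-0.0090z; -0.6343x+-0.3566y = -0.0030−-0.0052z
Cramer: x(z) = 0.0072-0.0114z;  y(z) = -0.0045+0.0055z
quadratic in z: (1.0002)z²+(0.1926)z+(-0.0779)=0, √Δ=0.5906 → z ∈ {-0.3915, 0.1990}; z = -0.3915 (taking z<0)
x = 0.0117, y = -0.0067

(0.0117, -0.0067, -0.3915)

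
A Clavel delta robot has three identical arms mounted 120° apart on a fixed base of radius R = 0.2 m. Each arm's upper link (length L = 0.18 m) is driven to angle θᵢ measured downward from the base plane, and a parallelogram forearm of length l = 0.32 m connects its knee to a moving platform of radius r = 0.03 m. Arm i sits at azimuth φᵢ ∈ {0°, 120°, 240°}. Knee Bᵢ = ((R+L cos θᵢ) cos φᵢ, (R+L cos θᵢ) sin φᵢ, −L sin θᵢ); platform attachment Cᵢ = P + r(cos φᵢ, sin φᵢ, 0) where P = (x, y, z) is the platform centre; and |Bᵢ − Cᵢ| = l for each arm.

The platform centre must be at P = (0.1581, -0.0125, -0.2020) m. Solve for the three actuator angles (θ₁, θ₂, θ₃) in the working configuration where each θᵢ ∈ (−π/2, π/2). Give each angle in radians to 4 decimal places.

φ1=0.0° → target in arm frame (0.1581, -0.0125)
  A cos θ + B sin θ = C:  0.0119·cos θ + -0.2020·sin θ = 0.0803
  θ1 = atan2(B,A) + arccos(C/0.2024) = -0.3491
rotate P by −φ2: (-0.0899, -0.1307, -0.2020)
  A=0.2599, B=-0.2020, C=(l²−L²−A²−y'²−z²)/(2L)=-0.1539
  θ2 = atan2(B,A) + arccos(C/0.3291) = 1.3967
arm 3 (φ=240.0°): x'=-0.0682, y'=0.1432
  A cos θ + B sin θ = C:  0.2382·cos θ + -0.2020·sin θ = -0.1335
  γ=atan2(-0.2020,0.2382)=-0.7033;  ψ=arccos(-0.4274)=2.0124;  θ3=γ+ψ≈1.3091

θ₁ = -0.3491, θ₂ = 1.3967, θ₃ = 1.3091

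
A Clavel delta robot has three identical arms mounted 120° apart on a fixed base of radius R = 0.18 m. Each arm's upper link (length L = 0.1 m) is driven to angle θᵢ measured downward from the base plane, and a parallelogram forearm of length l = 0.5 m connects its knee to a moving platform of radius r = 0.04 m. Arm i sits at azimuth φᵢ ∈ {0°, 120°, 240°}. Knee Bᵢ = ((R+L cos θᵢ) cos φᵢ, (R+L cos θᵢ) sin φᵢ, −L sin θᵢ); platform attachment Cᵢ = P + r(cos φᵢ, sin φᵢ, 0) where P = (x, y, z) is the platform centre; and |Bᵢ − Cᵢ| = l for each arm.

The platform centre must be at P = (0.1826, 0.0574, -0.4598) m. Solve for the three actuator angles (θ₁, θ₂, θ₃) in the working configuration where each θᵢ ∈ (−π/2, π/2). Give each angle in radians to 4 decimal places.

φ1=0.0° → target in arm frame (0.1826, 0.0574)
  e−x'=-0.0426;  (l²−L²−(e−x')²−y'²−z²)/2L = 0.1174
  θ1 = atan2(B,A) + arccos(C/0.4618) = -0.3494
arm 2 (φ=120.0°): x'=-0.0416, y'=-0.1868
  A cos θ + B sin θ = C:  0.1816·cos θ + -0.4598·sin θ = -0.1965
  θ2 = atan2(B,A) + arccos(C/0.4944) = 0.7849
arm 3 (φ=240.0°): x'=-0.1410, y'=0.1294
  e−x'=0.2810;  (l²−L²−(e−x')²−y'²−z²)/2L = -0.3357
  γ=atan2(-0.4598,0.2810)=-1.0222;  ψ=arccos(-0.6229)=2.2433;  θ3=γ+ψ≈1.2211

θ₁ = -0.3494, θ₂ = 0.7849, θ₃ = 1.2211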